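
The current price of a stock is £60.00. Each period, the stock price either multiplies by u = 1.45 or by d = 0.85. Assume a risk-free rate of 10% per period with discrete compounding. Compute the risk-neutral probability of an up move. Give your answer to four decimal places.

Risk-neutral probability p = (1 + 0.1 − 0.85)/(1.45 − 0.85) = 0.2500/0.6000 = 0.4167

p = 0.4167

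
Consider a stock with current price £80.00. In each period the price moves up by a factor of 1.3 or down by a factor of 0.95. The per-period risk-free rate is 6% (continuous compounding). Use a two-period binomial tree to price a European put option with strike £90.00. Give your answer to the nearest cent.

Risk-neutral probability p = (e^0.06 − 0.95)/(1.3 − 0.95) = 0.1118/0.3500 = 0.3195
Terminal stock prices: S_uu = 135.2, S_ud = 98.8, S_dd = 72.2
Terminal payoffs (K − S): max(-45.2, 0) = 0, max(-8.8, 0) = 0, max(17.8, 0) = 17.8
Node u (S = 104): V_u = e^(−0.06)·[0.3195·0.0000 + 0.6805·0.0000] = 0.0000
Node d (S = 76): V_d = e^(−0.06)·[0.3195·0.0000 + 0.6805·17.8000] = 11.4069
Node 0 (S = 80): V_0 = e^(−0.06)·[0.3195·0.0000 + 0.6805·11.4069] = 7.3100

£7.31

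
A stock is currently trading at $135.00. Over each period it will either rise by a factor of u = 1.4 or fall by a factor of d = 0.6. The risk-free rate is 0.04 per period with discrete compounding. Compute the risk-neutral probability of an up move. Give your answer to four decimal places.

p = 0.5500

Risk-neutral probability p = (1 + 0.04 − 0.6)/(1.4 − 0.6) = 0.4400/0.8000 = 0.5500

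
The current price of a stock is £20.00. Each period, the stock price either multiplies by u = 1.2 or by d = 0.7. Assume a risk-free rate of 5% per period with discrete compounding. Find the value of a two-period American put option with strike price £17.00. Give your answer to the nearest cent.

Risk-neutral probability p = (1 + 0.05 − 0.7)/(1.2 − 0.7) = 0.3500/0.5000 = 0.7000
Terminal stock prices: S_uu = 28.8, S_ud = 16.8, S_dd = 9.8
Terminal payoffs (K − S): max(-11.8, 0) = 0, max(0.2, 0) = 0.2, max(7.2, 0) = 7.2
Node u (S = 24): continuation = 1/1.05·[0.7000·0.0000 + 0.3000·0.2000] = 0.0571; exercise value = 0.0000 ≤ continuation, so V_u = 0.0571
Node d (S = 14): continuation = 1/1.05·[0.7000·0.2000 + 0.3000·7.2000] = 2.1905; exercise value = 3.0000 > continuation, so V_d = 3.0000 (exercise)
Node 0 (S = 20): continuation = 1/1.05·[0.7000·0.0571 + 0.3000·3.0000] = 0.8952; exercise value = 0.0000 ≤ continuation, so V_0 = 0.8952

£0.90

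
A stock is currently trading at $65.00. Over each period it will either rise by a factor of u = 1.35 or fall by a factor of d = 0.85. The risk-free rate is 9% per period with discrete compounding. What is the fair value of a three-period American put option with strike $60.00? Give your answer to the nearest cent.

$2.97

Risk-neutral probability p = (1 + 0.09 − 0.85)/(1.35 − 0.85) = 0.2400/0.5000 = 0.4800
Terminal stock prices: S_uuu = 159.9, S_uud = 100.7, S_udd = 63.4, S_ddd = 39.92
Terminal payoffs (K − S): max(-99.92, 0) = 0, max(-40.69, 0) = 0, max(-3.399, 0) = 0, max(20.08, 0) = 20.08
Node uu (S = 118.5): continuation = 1/1.09·[0.4800·0.0000 + 0.5200·0.0000] = 0.0000; exercise value = 0.0000 ≤ continuation, so V_uu = 0.0000
Node ud (S = 74.59): continuation = 1/1.09·[0.4800·0.0000 + 0.5200·0.0000] = 0.0000; exercise value = 0.0000 ≤ continuation, so V_ud = 0.0000
Node dd (S = 46.96): continuation = 1/1.09·[0.4800·0.0000 + 0.5200·20.0819] = 9.5803; exercise value = 13.0375 > continuation, so V_dd = 13.0375 (exercise)
Node u (S = 87.75): continuation = 1/1.09·[0.4800·0.0000 + 0.5200·0.0000] = 0.0000; exercise value = 0.0000 ≤ continuation, so V_u = 0.0000
Node d (S = 55.25): continuation = 1/1.09·[0.4800·0.0000 + 0.5200·13.0375] = 6.2197; exercise value = 4.7500 ≤ continuation, so V_d = 6.2197
Node 0 (S = 65): continuation = 1/1.09·[0.4800·0.0000 + 0.5200·6.2197] = 2.9672; exercise value = 0.0000 ≤ continuation, so V_0 = 2.9672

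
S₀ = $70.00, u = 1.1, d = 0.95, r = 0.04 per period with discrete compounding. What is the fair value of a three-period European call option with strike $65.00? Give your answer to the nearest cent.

Risk-neutral probability p = (1 + 0.04 − 0.95)/(1.1 − 0.95) = 0.0900/0.1500 = 0.6000
Terminal stock prices: S_uuu = 93.17, S_uud = 80.47, S_udd = 69.49, S_ddd = 60.02
Terminal payoffs (S − K): max(28.17, 0) = 28.17, max(15.47, 0) = 15.47, max(4.492, 0) = 4.492, max(-4.984, 0) = 0
Node uu (S = 84.7): V_uu = 1/1.04·[0.6000·28.1700 + 0.4000·15.4650] = 22.2000
Node ud (S = 73.15): V_ud = 1/1.04·[0.6000·15.4650 + 0.4000·4.4925] = 10.6500
Node dd (S = 63.17): V_dd = 1/1.04·[0.6000·4.4925 + 0.4000·0.0000] = 2.5918
Node u (S = 77): V_u = 1/1.04·[0.6000·22.2000 + 0.4000·10.6500] = 16.9038
Node d (S = 66.5): V_d = 1/1.04·[0.6000·10.6500 + 0.4000·2.5918] = 7.1411
Node 0 (S = 70): V_0 = 1/1.04·[0.6000·16.9038 + 0.4000·7.1411] = 12.4988

$12.50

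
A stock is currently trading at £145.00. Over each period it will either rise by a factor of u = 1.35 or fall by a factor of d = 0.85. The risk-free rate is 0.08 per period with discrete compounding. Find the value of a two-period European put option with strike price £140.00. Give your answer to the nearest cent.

£8.81

Risk-neutral probability p = (1 + 0.08 − 0.85)/(1.35 − 0.85) = 0.2300/0.5000 = 0.4600
Terminal stock prices: S_uu = 264.3, S_ud = 166.4, S_dd = 104.8
Terminal payoffs (K − S): max(-124.3, 0) = 0, max(-26.39, 0) = 0, max(35.24, 0) = 35.24
Node u (S = 195.8): V_u = 1/1.08·[0.4600·0.0000 + 0.5400·0.0000] = 0.0000
Node d (S = 123.2): V_d = 1/1.08·[0.4600·0.0000 + 0.5400·35.2375] = 17.6188
Node 0 (S = 145): V_0 = 1/1.08·[0.4600·0.0000 + 0.5400·17.6188] = 8.8094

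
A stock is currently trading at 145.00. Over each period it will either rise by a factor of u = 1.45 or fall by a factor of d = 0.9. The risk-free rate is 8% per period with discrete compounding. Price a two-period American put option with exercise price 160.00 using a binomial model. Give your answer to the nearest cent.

Risk-neutral probability p = (1 + 0.08 − 0.9)/(1.45 − 0.9) = 0.1800/0.5500 = 0.3273
Terminal stock prices: S_uu = 304.9, S_ud = 189.2, S_dd = 117.5
Terminal payoffs (K − S): max(-144.9, 0) = 0, max(-29.22, 0) = 0, max(42.55, 0) = 42.55
Node u (S = 210.2): continuation = 1/1.08·[0.3273·0.0000 + 0.6727·0.0000] = 0.0000; exercise value = 0.0000 ≤ continuation, so V_u = 0.0000
Node d (S = 130.5): continuation = 1/1.08·[0.3273·0.0000 + 0.6727·42.5500] = 26.5042; exercise value = 29.5000 > continuation, so V_d = 29.5000 (exercise)
Node 0 (S = 145): continuation = 1/1.08·[0.3273·0.0000 + 0.6727·29.5000] = 18.3754; exercise value = 15.0000 ≤ continuation, so V_0 = 18.3754

18.38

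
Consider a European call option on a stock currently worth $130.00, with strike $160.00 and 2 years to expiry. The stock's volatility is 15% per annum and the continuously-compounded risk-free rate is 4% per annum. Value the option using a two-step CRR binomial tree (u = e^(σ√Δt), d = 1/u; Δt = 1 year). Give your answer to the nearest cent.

CRR parameters: u = e^(σ√Δt) = e^(0.15·√1) = 1.1618, d = 1/u = 0.8607
Per-period rate: rΔt = 0.04·1 = 0.04, so R = e^0.04 = 1.0408
Risk-neutral probability p = (e^0.04 − 0.8607)/(1.1618 − 0.8607) = 0.1801/0.3011 = 0.5981
Terminal stock prices: S_uu = 175.5, S_ud = 130, S_dd = 96.31
Terminal payoffs (S − K): max(15.48, 0) = 15.48, max(-30, 0) = 0, max(-63.69, 0) = 0
Node u (S = 151): V_u = e^(−0.04)·[0.5981·15.4816 + 0.4019·0.0000] = 8.8965
Node d (S = 111.9): V_d = e^(−0.04)·[0.5981·0.0000 + 0.4019·0.0000] = 0.0000
Node 0 (S = 130): V_0 = e^(−0.04)·[0.5981·8.8965 + 0.4019·0.0000] = 5.1123

$5.11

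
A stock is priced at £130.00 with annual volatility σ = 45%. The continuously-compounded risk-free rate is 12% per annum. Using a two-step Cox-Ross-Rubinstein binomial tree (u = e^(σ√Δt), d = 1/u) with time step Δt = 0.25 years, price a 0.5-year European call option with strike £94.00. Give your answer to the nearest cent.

CRR parameters: u = e^(σ√Δt) = e^(0.45·√0.25) = 1.2523, d = 1/u = 0.7985
Per-period rate: rΔt = 0.12·0.25 = 0.03, so R = e^0.03 = 1.0305
Risk-neutral probability p = (e^0.03 − 0.7985)/(1.2523 − 0.7985) = 0.2319/0.4538 = 0.5111
Terminal stock prices: S_uu = 203.9, S_ud = 130, S_dd = 82.89
Terminal payoffs (S − K): max(109.9, 0) = 109.9, max(36, 0) = 36, max(-11.11, 0) = 0
Node u (S = 162.8): V_u = e^(−0.03)·[0.5111·109.8806 + 0.4889·36.0000] = 71.5801
Node d (S = 103.8): V_d = e^(−0.03)·[0.5111·36.0000 + 0.4889·0.0000] = 17.8556
Node 0 (S = 130): V_0 = e^(−0.03)·[0.5111·71.5801 + 0.4889·17.8556] = 43.9747

£43.97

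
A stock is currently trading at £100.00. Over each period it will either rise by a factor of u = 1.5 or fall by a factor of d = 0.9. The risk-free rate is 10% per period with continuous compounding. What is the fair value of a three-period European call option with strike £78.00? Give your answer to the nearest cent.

Risk-neutral probability p = (e^0.1 − 0.9)/(1.5 − 0.9) = 0.2052/0.6000 = 0.3420
Terminal stock prices: S_uuu = 337.5, S_uud = 202.5, S_udd = 121.5, S_ddd = 72.9
Terminal payoffs (S − K): max(259.5, 0) = 259.5, max(124.5, 0) = 124.5, max(43.5, 0) = 43.5, max(-5.1, 0) = 0
Node uu (S = 225): V_uu = e^(−0.1)·[0.3420·259.5000 + 0.6580·124.5000] = 154.4227
Node ud (S = 135): V_ud = e^(−0.1)·[0.3420·124.5000 + 0.6580·43.5000] = 64.4227
Node dd (S = 81): V_dd = e^(−0.1)·[0.3420·43.5000 + 0.6580·0.0000] = 13.4594
Node u (S = 150): V_u = e^(−0.1)·[0.3420·154.4227 + 0.6580·64.4227] = 86.1390
Node d (S = 90): V_d = e^(−0.1)·[0.3420·64.4227 + 0.6580·13.4594] = 27.9471
Node 0 (S = 100): V_0 = e^(−0.1)·[0.3420·86.1390 + 0.6580·27.9471] = 43.2928

£43.29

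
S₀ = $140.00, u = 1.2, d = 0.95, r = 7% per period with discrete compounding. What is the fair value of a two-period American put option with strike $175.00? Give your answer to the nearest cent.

Risk-neutral probability p = (1 + 0.07 − 0.95)/(1.2 − 0.95) = 0.1200/0.2500 = 0.4800
Terminal stock prices: S_uu = 201.6, S_ud = 159.6, S_dd = 126.3
Terminal payoffs (K − S): max(-26.6, 0) = 0, max(15.4, 0) = 15.4, max(48.65, 0) = 48.65
Node u (S = 168): continuation = 1/1.07·[0.4800·0.0000 + 0.5200·15.4000] = 7.4841; exercise value = 7.0000 ≤ continuation, so V_u = 7.4841
Node d (S = 133): continuation = 1/1.07·[0.4800·15.4000 + 0.5200·48.6500] = 30.5514; exercise value = 42.0000 > continuation, so V_d = 42.0000 (exercise)
Node 0 (S = 140): continuation = 1/1.07·[0.4800·7.4841 + 0.5200·42.0000] = 23.7686; exercise value = 35.0000 > continuation, so V_0 = 35.0000 (exercise)

$35.00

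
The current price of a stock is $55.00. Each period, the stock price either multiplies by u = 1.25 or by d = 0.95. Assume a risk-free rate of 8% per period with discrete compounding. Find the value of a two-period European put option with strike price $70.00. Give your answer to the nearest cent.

$7.58

Risk-neutral probability p = (1 + 0.08 − 0.95)/(1.25 − 0.95) = 0.1300/0.3000 = 0.4333
Terminal stock prices: S_uu = 85.94, S_ud = 65.31, S_dd = 49.64
Terminal payoffs (K − S): max(-15.94, 0) = 0, max(4.688, 0) = 4.688, max(20.36, 0) = 20.36
Node u (S = 68.75): V_u = 1/1.08·[0.4333·0.0000 + 0.5667·4.6875] = 2.4595
Node d (S = 52.25): V_d = 1/1.08·[0.4333·4.6875 + 0.5667·20.3625] = 12.5648
Node 0 (S = 55): V_0 = 1/1.08·[0.4333·2.4595 + 0.5667·12.5648] = 7.5795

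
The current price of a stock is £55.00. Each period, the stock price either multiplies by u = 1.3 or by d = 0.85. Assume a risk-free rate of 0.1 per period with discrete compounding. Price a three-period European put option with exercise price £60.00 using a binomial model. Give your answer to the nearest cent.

Risk-neutral probability p = (1 + 0.1 − 0.85)/(1.3 − 0.85) = 0.2500/0.4500 = 0.5556
Terminal stock prices: S_uuu = 120.8, S_uud = 79.01, S_udd = 51.66, S_ddd = 33.78
Terminal payoffs (K − S): max(-60.84, 0) = 0, max(-19.01, 0) = 0, max(8.341, 0) = 8.341, max(26.22, 0) = 26.22
Node uu (S = 92.95): V_uu = 1/1.1·[0.5556·0.0000 + 0.4444·0.0000] = 0.0000
Node ud (S = 60.77): V_ud = 1/1.1·[0.5556·0.0000 + 0.4444·8.3413] = 3.3702
Node dd (S = 39.74): V_dd = 1/1.1·[0.5556·8.3413 + 0.4444·26.2231] = 14.8080
Node u (S = 71.5): V_u = 1/1.1·[0.5556·0.0000 + 0.4444·3.3702] = 1.3617
Node d (S = 46.75): V_d = 1/1.1·[0.5556·3.3702 + 0.4444·14.8080] = 7.6851
Node 0 (S = 55): V_0 = 1/1.1·[0.5556·1.3617 + 0.4444·7.6851] = 3.7928

£3.79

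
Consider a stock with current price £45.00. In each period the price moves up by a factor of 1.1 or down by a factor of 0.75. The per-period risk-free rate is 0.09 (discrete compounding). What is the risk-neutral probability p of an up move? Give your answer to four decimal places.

Risk-neutral probability p = (1 + 0.09 − 0.75)/(1.1 − 0.75) = 0.3400/0.3500 = 0.9714

p = 0.9714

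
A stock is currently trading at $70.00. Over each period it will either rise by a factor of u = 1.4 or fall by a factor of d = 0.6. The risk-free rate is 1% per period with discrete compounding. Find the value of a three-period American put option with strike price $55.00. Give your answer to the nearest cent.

$11.61

Risk-neutral probability p = (1 + 0.01 − 0.6)/(1.4 − 0.6) = 0.4100/0.8000 = 0.5125
Terminal stock prices: S_uuu = 192.1, S_uud = 82.32, S_udd = 35.28, S_ddd = 15.12
Terminal payoffs (K − S): max(-137.1, 0) = 0, max(-27.32, 0) = 0, max(19.72, 0) = 19.72, max(39.88, 0) = 39.88
Node uu (S = 137.2): continuation = 1/1.01·[0.5125·0.0000 + 0.4875·0.0000] = 0.0000; exercise value = 0.0000 ≤ continuation, so V_uu = 0.0000
Node ud (S = 58.8): continuation = 1/1.01·[0.5125·0.0000 + 0.4875·19.7200] = 9.5183; exercise value = 0.0000 ≤ continuation, so V_ud = 9.5183
Node dd (S = 25.2): continuation = 1/1.01·[0.5125·19.7200 + 0.4875·39.8800] = 29.2554; exercise value = 29.8000 > continuation, so V_dd = 29.8000 (exercise)
Node u (S = 98): continuation = 1/1.01·[0.5125·0.0000 + 0.4875·9.5183] = 4.5942; exercise value = 0.0000 ≤ continuation, so V_u = 4.5942
Node d (S = 42): continuation = 1/1.01·[0.5125·9.5183 + 0.4875·29.8000] = 19.2135; exercise value = 13.0000 ≤ continuation, so V_d = 19.2135
Node 0 (S = 70): continuation = 1/1.01·[0.5125·4.5942 + 0.4875·19.2135] = 11.6051; exercise value = 0.0000 ≤ continuation, so V_0 = 11.6051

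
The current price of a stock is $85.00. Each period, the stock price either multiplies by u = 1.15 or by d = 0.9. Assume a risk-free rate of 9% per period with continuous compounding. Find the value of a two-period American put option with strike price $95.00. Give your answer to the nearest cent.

Risk-neutral probability p = (e^0.09 − 0.9)/(1.15 − 0.9) = 0.1942/0.2500 = 0.7767
Terminal stock prices: S_uu = 112.4, S_ud = 87.97, S_dd = 68.85
Terminal payoffs (K − S): max(-17.41, 0) = 0, max(7.025, 0) = 7.025, max(26.15, 0) = 26.15
Node u (S = 97.75): continuation = e^(−0.09)·[0.7767·0.0000 + 0.2233·7.0250] = 1.4337; exercise value = 0.0000 ≤ continuation, so V_u = 1.4337
Node d (S = 76.5): continuation = e^(−0.09)·[0.7767·7.0250 + 0.2233·26.1500] = 10.3235; exercise value = 18.5000 > continuation, so V_d = 18.5000 (exercise)
Node 0 (S = 85): continuation = e^(−0.09)·[0.7767·1.4337 + 0.2233·18.5000] = 4.7932; exercise value = 10.0000 > continuation, so V_0 = 10.0000 (exercise)

$10.00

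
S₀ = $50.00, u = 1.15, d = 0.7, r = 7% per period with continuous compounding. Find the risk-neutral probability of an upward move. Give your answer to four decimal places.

p = 0.8278

Risk-neutral probability p = (e^0.07 − 0.7)/(1.15 − 0.7) = 0.3725/0.4500 = 0.8278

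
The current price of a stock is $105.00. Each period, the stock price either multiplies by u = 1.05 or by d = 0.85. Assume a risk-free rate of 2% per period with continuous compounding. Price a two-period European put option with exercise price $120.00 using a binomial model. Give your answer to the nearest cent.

$10.29

Risk-neutral probability p = (e^0.02 − 0.85)/(1.05 − 0.85) = 0.1702/0.2000 = 0.8510
Terminal stock prices: S_uu = 115.8, S_ud = 93.71, S_dd = 75.86
Terminal payoffs (K − S): max(4.237, 0) = 4.237, max(26.29, 0) = 26.29, max(44.14, 0) = 44.14
Node u (S = 110.2): V_u = e^(−0.02)·[0.8510·4.2375 + 0.1490·26.2875] = 7.3738
Node d (S = 89.25): V_d = e^(−0.02)·[0.8510·26.2875 + 0.1490·44.1375] = 28.3738
Node 0 (S = 105): V_0 = e^(−0.02)·[0.8510·7.3738 + 0.1490·28.3738] = 10.2947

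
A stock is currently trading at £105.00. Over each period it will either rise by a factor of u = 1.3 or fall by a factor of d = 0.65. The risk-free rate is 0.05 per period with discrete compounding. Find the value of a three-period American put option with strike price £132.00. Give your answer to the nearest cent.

Risk-neutral probability p = (1 + 0.05 − 0.65)/(1.3 − 0.65) = 0.4000/0.6500 = 0.6154
Terminal stock prices: S_uuu = 230.7, S_uud = 115.3, S_udd = 57.67, S_ddd = 28.84
Terminal payoffs (K − S): max(-98.69, 0) = 0, max(16.66, 0) = 16.66, max(74.33, 0) = 74.33, max(103.2, 0) = 103.2
Node uu (S = 177.5): continuation = 1/1.05·[0.6154·0.0000 + 0.3846·16.6575] = 6.1016; exercise value = 0.0000 ≤ continuation, so V_uu = 6.1016
Node ud (S = 88.73): continuation = 1/1.05·[0.6154·16.6575 + 0.3846·74.3287] = 36.9893; exercise value = 43.2750 > continuation, so V_ud = 43.2750 (exercise)
Node dd (S = 44.36): continuation = 1/1.05·[0.6154·74.3287 + 0.3846·103.1644] = 81.3518; exercise value = 87.6375 > continuation, so V_dd = 87.6375 (exercise)
Node u (S = 136.5): continuation = 1/1.05·[0.6154·6.1016 + 0.3846·43.2750] = 19.4277; exercise value = 0.0000 ≤ continuation, so V_u = 19.4277
Node d (S = 68.25): continuation = 1/1.05·[0.6154·43.2750 + 0.3846·87.6375] = 57.4643; exercise value = 63.7500 > continuation, so V_d = 63.7500 (exercise)
Node 0 (S = 105): continuation = 1/1.05·[0.6154·19.4277 + 0.3846·63.7500] = 34.7378; exercise value = 27.0000 ≤ continuation, so V_0 = 34.7378

£34.74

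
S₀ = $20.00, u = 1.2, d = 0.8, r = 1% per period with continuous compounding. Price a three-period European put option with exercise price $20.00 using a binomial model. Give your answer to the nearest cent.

Risk-neutral probability p = (e^0.01 − 0.8)/(1.2 − 0.8) = 0.2101/0.4000 = 0.5251
Terminal stock prices: S_uuu = 34.56, S_uud = 23.04, S_udd = 15.36, S_ddd = 10.24
Terminal payoffs (K − S): max(-14.56, 0) = 0, max(-3.04, 0) = 0, max(4.64, 0) = 4.64, max(9.76, 0) = 9.76
Node uu (S = 28.8): V_uu = e^(−0.01)·[0.5251·0.0000 + 0.4749·0.0000] = 0.0000
Node ud (S = 19.2): V_ud = e^(−0.01)·[0.5251·0.0000 + 0.4749·4.6400] = 2.1815
Node dd (S = 12.8): V_dd = e^(−0.01)·[0.5251·4.6400 + 0.4749·9.7600] = 7.0010
Node u (S = 24): V_u = e^(−0.01)·[0.5251·0.0000 + 0.4749·2.1815] = 1.0256
Node d (S = 16): V_d = e^(−0.01)·[0.5251·2.1815 + 0.4749·7.0010] = 4.4257
Node 0 (S = 20): V_0 = e^(−0.01)·[0.5251·1.0256 + 0.4749·4.4257] = 2.6140

$2.61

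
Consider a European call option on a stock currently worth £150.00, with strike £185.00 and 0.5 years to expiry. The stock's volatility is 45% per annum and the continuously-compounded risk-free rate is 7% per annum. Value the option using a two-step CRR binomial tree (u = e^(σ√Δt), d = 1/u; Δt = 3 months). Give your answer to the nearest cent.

CRR parameters: u = e^(σ√Δt) = e^(0.45·√0.25) = 1.2523, d = 1/u = 0.7985
Per-period rate: rΔt = 0.07·0.25 = 0.0175, so R = e^0.0175 = 1.0177
Risk-neutral probability p = (e^0.0175 − 0.7985)/(1.2523 − 0.7985) = 0.2191/0.4538 = 0.4829
Terminal stock prices: S_uu = 235.2, S_ud = 150, S_dd = 95.64
Terminal payoffs (S − K): max(50.25, 0) = 50.25, max(-35, 0) = 0, max(-89.36, 0) = 0
Node u (S = 187.8): V_u = e^(−0.0175)·[0.4829·50.2468 + 0.5171·0.0000] = 23.8427
Node d (S = 119.8): V_d = e^(−0.0175)·[0.4829·0.0000 + 0.5171·0.0000] = 0.0000
Node 0 (S = 150): V_0 = e^(−0.0175)·[0.4829·23.8427 + 0.5171·0.0000] = 11.3136

£11.31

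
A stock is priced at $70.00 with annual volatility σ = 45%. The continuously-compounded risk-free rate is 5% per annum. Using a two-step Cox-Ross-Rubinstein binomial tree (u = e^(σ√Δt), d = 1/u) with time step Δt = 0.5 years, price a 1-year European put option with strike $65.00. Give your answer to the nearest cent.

$7.75

CRR parameters: u = e^(σ√Δt) = e^(0.45·√0.5) = 1.3746, d = 1/u = 0.7275
Per-period rate: rΔt = 0.05·0.5 = 0.025, so R = e^0.025 = 1.0253
Risk-neutral probability p = (e^0.025 − 0.7275)/(1.3746 − 0.7275) = 0.2979/0.6472 = 0.4602
Terminal stock prices: S_uu = 132.3, S_ud = 70, S_dd = 37.04
Terminal payoffs (K − S): max(-67.28, 0) = 0, max(-5, 0) = 0, max(27.96, 0) = 27.96
Node u (S = 96.23): V_u = e^(−0.025)·[0.4602·0.0000 + 0.5398·0.0000] = 0.0000
Node d (S = 50.92): V_d = e^(−0.025)·[0.4602·0.0000 + 0.5398·27.9563] = 14.7174
Node 0 (S = 70): V_0 = e^(−0.025)·[0.4602·0.0000 + 0.5398·14.7174] = 7.7479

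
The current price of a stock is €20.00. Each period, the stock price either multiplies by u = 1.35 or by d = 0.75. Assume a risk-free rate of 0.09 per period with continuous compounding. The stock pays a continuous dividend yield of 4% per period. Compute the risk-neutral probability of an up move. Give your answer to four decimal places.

Per-period risk-free factor R = e^0.09 = 1.0942; dividend-adjusted growth = e^(0.09−0.04) = 1.0513.
Risk-neutral probability p = (1.0513 − 0.75)/(1.35 − 0.75) = 0.3013/0.6000 = 0.5021

p = 0.5021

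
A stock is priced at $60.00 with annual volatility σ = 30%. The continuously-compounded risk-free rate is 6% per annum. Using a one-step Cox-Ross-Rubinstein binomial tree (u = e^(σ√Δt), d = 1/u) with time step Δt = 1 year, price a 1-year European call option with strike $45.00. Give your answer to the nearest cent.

$17.87

CRR parameters: u = e^(σ√Δt) = e^(0.3·√1) = 1.3499, d = 1/u = 0.7408
Per-period rate: rΔt = 0.06·1 = 0.06, so R = e^0.06 = 1.0618
Risk-neutral probability p = (e^0.06 − 0.7408)/(1.3499 − 0.7408) = 0.3210/0.6090 = 0.5271
Terminal stock prices: S_u = 80.99, S_d = 44.45
Terminal payoffs (S − K): max(35.99, 0) = 35.99, max(-0.5509, 0) = 0
Node 0 (S = 60): V_0 = e^(−0.06)·[0.5271·35.9915 + 0.4729·0.0000] = 17.8660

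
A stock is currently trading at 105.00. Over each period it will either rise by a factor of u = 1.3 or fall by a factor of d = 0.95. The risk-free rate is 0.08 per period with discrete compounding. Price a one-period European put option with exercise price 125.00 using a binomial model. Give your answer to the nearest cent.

14.70

Risk-neutral probability p = (1 + 0.08 − 0.95)/(1.3 − 0.95) = 0.1300/0.3500 = 0.3714
Terminal stock prices: S_u = 136.5, S_d = 99.75
Terminal payoffs (K − S): max(-11.5, 0) = 0, max(25.25, 0) = 25.25
Node 0 (S = 105): V_0 = 1/1.08·[0.3714·0.0000 + 0.6286·25.2500] = 14.6958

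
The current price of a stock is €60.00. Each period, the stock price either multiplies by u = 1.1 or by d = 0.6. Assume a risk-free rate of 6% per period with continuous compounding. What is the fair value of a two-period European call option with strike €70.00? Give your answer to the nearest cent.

€1.97

Risk-neutral probability p = (e^0.06 − 0.6)/(1.1 − 0.6) = 0.4618/0.5000 = 0.9237
Terminal stock prices: S_uu = 72.6, S_ud = 39.6, S_dd = 21.6
Terminal payoffs (S − K): max(2.6, 0) = 2.6, max(-30.4, 0) = 0, max(-48.4, 0) = 0
Node u (S = 66): V_u = e^(−0.06)·[0.9237·2.6000 + 0.0763·0.0000] = 2.2617
Node d (S = 36): V_d = e^(−0.06)·[0.9237·0.0000 + 0.0763·0.0000] = 0.0000
Node 0 (S = 60): V_0 = e^(−0.06)·[0.9237·2.2617 + 0.0763·0.0000] = 1.9674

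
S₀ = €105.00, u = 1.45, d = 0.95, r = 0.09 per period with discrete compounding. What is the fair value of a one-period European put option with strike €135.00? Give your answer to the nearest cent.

€23.28

Risk-neutral probability p = (1 + 0.09 − 0.95)/(1.45 − 0.95) = 0.1400/0.5000 = 0.2800
Terminal stock prices: S_u = 152.2, S_d = 99.75
Terminal payoffs (K − S): max(-17.25, 0) = 0, max(35.25, 0) = 35.25
Node 0 (S = 105): V_0 = 1/1.09·[0.2800·0.0000 + 0.7200·35.2500] = 23.2844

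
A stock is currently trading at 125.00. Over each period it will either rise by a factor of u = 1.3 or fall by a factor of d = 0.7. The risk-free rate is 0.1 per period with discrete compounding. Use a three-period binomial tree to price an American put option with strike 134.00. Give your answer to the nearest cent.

Risk-neutral probability p = (1 + 0.1 − 0.7)/(1.3 − 0.7) = 0.4000/0.6000 = 0.6667
Terminal stock prices: S_uuu = 274.6, S_uud = 147.9, S_udd = 79.62, S_ddd = 42.87
Terminal payoffs (K − S): max(-140.6, 0) = 0, max(-13.88, 0) = 0, max(54.38, 0) = 54.38, max(91.12, 0) = 91.12
Node uu (S = 211.3): continuation = 1/1.1·[0.6667·0.0000 + 0.3333·0.0000] = 0.0000; exercise value = 0.0000 ≤ continuation, so V_uu = 0.0000
Node ud (S = 113.7): continuation = 1/1.1·[0.6667·0.0000 + 0.3333·54.3750] = 16.4773; exercise value = 20.2500 > continuation, so V_ud = 20.2500 (exercise)
Node dd (S = 61.25): continuation = 1/1.1·[0.6667·54.3750 + 0.3333·91.1250] = 60.5682; exercise value = 72.7500 > continuation, so V_dd = 72.7500 (exercise)
Node u (S = 162.5): continuation = 1/1.1·[0.6667·0.0000 + 0.3333·20.2500] = 6.1364; exercise value = 0.0000 ≤ continuation, so V_u = 6.1364
Node d (S = 87.5): continuation = 1/1.1·[0.6667·20.2500 + 0.3333·72.7500] = 34.3182; exercise value = 46.5000 > continuation, so V_d = 46.5000 (exercise)
Node 0 (S = 125): continuation = 1/1.1·[0.6667·6.1364 + 0.3333·46.5000] = 17.8099; exercise value = 9.0000 ≤ continuation, so V_0 = 17.8099

17.81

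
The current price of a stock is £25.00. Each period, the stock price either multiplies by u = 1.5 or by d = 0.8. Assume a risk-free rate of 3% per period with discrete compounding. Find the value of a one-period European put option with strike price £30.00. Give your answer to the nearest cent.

Risk-neutral probability p = (1 + 0.03 − 0.8)/(1.5 − 0.8) = 0.2300/0.7000 = 0.3286
Terminal stock prices: S_u = 37.5, S_d = 20
Terminal payoffs (K − S): max(-7.5, 0) = 0, max(10, 0) = 10
Node 0 (S = 25): V_0 = 1/1.03·[0.3286·0.0000 + 0.6714·10.0000] = 6.5187

£6.52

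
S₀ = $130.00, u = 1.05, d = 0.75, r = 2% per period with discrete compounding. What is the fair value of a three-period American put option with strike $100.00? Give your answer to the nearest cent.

Risk-neutral probability p = (1 + 0.02 − 0.75)/(1.05 − 0.75) = 0.2700/0.3000 = 0.9000
Terminal stock prices: S_uuu = 150.5, S_uud = 107.5, S_udd = 76.78, S_ddd = 54.84
Terminal payoffs (K − S): max(-50.49, 0) = 0, max(-7.494, 0) = 0, max(23.22, 0) = 23.22, max(45.16, 0) = 45.16
Node uu (S = 143.3): continuation = 1/1.02·[0.9000·0.0000 + 0.1000·0.0000] = 0.0000; exercise value = 0.0000 ≤ continuation, so V_uu = 0.0000
Node ud (S = 102.4): continuation = 1/1.02·[0.9000·0.0000 + 0.1000·23.2188] = 2.2763; exercise value = 0.0000 ≤ continuation, so V_ud = 2.2763
Node dd (S = 73.12): continuation = 1/1.02·[0.9000·23.2188 + 0.1000·45.1562] = 24.9142; exercise value = 26.8750 > continuation, so V_dd = 26.8750 (exercise)
Node u (S = 136.5): continuation = 1/1.02·[0.9000·0.0000 + 0.1000·2.2763] = 0.2232; exercise value = 0.0000 ≤ continuation, so V_u = 0.2232
Node d (S = 97.5): continuation = 1/1.02·[0.9000·2.2763 + 0.1000·26.8750] = 4.6433; exercise value = 2.5000 ≤ continuation, so V_d = 4.6433
Node 0 (S = 130): continuation = 1/1.02·[0.9000·0.2232 + 0.1000·4.6433] = 0.6521; exercise value = 0.0000 ≤ continuation, so V_0 = 0.6521

$0.65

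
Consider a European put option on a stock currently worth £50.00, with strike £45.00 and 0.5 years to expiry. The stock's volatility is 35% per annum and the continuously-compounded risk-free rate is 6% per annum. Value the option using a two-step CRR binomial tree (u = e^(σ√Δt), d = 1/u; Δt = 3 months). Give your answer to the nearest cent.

£2.38

CRR parameters: u = e^(σ√Δt) = e^(0.35·√0.25) = 1.1912, d = 1/u = 0.8395
Per-period rate: rΔt = 0.06·0.25 = 0.015, so R = e^0.015 = 1.0151
Risk-neutral probability p = (e^0.015 − 0.8395)/(1.1912 − 0.8395) = 0.1757/0.3518 = 0.4993
Terminal stock prices: S_uu = 70.95, S_ud = 50, S_dd = 35.23
Terminal payoffs (K − S): max(-25.95, 0) = 0, max(-5, 0) = 0, max(9.766, 0) = 9.766
Node u (S = 59.56): V_u = e^(−0.015)·[0.4993·0.0000 + 0.5007·0.0000] = 0.0000
Node d (S = 41.97): V_d = e^(−0.015)·[0.4993·0.0000 + 0.5007·9.7656] = 4.8166
Node 0 (S = 50): V_0 = e^(−0.015)·[0.4993·0.0000 + 0.5007·4.8166] = 2.3757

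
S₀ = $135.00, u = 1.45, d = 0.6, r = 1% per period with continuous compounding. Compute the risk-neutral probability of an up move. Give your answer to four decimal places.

Risk-neutral probability p = (e^0.01 − 0.6)/(1.45 − 0.6) = 0.4101/0.8500 = 0.4824

p = 0.4824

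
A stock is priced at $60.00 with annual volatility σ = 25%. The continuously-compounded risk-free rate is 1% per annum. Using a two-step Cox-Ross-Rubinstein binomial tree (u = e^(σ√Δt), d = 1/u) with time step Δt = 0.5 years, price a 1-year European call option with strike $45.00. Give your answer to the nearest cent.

$16.25

CRR parameters: u = e^(σ√Δt) = e^(0.25·√0.5) = 1.1934, d = 1/u = 0.8380
Per-period rate: rΔt = 0.01·0.5 = 0.005, so R = e^0.005 = 1.0050
Risk-neutral probability p = (e^0.005 − 0.8380)/(1.1934 − 0.8380) = 0.1670/0.3554 = 0.4700
Terminal stock prices: S_uu = 85.45, S_ud = 60, S_dd = 42.13
Terminal payoffs (S − K): max(40.45, 0) = 40.45, max(15, 0) = 15, max(-2.869, 0) = 0
Node u (S = 71.6): V_u = e^(−0.005)·[0.4700·40.4471 + 0.5300·15.0000] = 26.8263
Node d (S = 50.28): V_d = e^(−0.005)·[0.4700·15.0000 + 0.5300·0.0000] = 7.0152
Node 0 (S = 60): V_0 = e^(−0.005)·[0.4700·26.8263 + 0.5300·7.0152] = 16.2455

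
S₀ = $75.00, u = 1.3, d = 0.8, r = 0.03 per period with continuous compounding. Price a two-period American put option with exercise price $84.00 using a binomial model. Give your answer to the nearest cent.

$13.96

Risk-neutral probability p = (e^0.03 − 0.8)/(1.3 − 0.8) = 0.2305/0.5000 = 0.4609
Terminal stock prices: S_uu = 126.8, S_ud = 78, S_dd = 48
Terminal payoffs (K − S): max(-42.75, 0) = 0, max(6, 0) = 6, max(36, 0) = 36
Node u (S = 97.5): continuation = e^(−0.03)·[0.4609·0.0000 + 0.5391·6.0000] = 3.1390; exercise value = 0.0000 ≤ continuation, so V_u = 3.1390
Node d (S = 60): continuation = e^(−0.03)·[0.4609·6.0000 + 0.5391·36.0000] = 21.5174; exercise value = 24.0000 > continuation, so V_d = 24.0000 (exercise)
Node 0 (S = 75): continuation = e^(−0.03)·[0.4609·3.1390 + 0.5391·24.0000] = 13.9598; exercise value = 9.0000 ≤ continuation, so V_0 = 13.9598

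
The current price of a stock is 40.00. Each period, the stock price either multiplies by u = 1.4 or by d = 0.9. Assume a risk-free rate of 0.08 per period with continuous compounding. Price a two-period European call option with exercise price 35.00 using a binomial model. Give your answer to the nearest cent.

Risk-neutral probability p = (e^0.08 − 0.9)/(1.4 − 0.9) = 0.1833/0.5000 = 0.3666
Terminal stock prices: S_uu = 78.4, S_ud = 50.4, S_dd = 32.4
Terminal payoffs (S − K): max(43.4, 0) = 43.4, max(15.4, 0) = 15.4, max(-2.6, 0) = 0
Node u (S = 56): V_u = e^(−0.08)·[0.3666·43.4000 + 0.6334·15.4000] = 23.6909
Node d (S = 36): V_d = e^(−0.08)·[0.3666·15.4000 + 0.6334·0.0000] = 5.2112
Node 0 (S = 40): V_0 = e^(−0.08)·[0.3666·23.6909 + 0.6334·5.2112] = 11.0639

11.06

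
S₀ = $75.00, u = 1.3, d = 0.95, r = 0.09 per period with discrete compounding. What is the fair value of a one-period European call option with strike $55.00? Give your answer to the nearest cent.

$24.54

Risk-neutral probability p = (1 + 0.09 − 0.95)/(1.3 − 0.95) = 0.1400/0.3500 = 0.4000
Terminal stock prices: S_u = 97.5, S_d = 71.25
Terminal payoffs (S − K): max(42.5, 0) = 42.5, max(16.25, 0) = 16.25
Node 0 (S = 75): V_0 = 1/1.09·[0.4000·42.5000 + 0.6000·16.2500] = 24.5413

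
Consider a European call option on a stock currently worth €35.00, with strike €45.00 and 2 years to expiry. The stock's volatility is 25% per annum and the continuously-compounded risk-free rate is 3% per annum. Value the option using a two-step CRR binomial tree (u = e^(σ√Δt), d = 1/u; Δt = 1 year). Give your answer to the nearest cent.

€2.97

CRR parameters: u = e^(σ√Δt) = e^(0.25·√1) = 1.2840, d = 1/u = 0.7788
Per-period rate: rΔt = 0.03·1 = 0.03, so R = e^0.03 = 1.0305
Risk-neutral probability p = (e^0.03 − 0.7788)/(1.2840 − 0.7788) = 0.2517/0.5052 = 0.4981
Terminal stock prices: S_uu = 57.71, S_ud = 35, S_dd = 21.23
Terminal payoffs (S − K): max(12.71, 0) = 12.71, max(-10, 0) = 0, max(-23.77, 0) = 0
Node u (S = 44.94): V_u = e^(−0.03)·[0.4981·12.7052 + 0.5019·0.0000] = 6.1415
Node d (S = 27.26): V_d = e^(−0.03)·[0.4981·0.0000 + 0.5019·0.0000] = 0.0000
Node 0 (S = 35): V_0 = e^(−0.03)·[0.4981·6.1415 + 0.5019·0.0000] = 2.9687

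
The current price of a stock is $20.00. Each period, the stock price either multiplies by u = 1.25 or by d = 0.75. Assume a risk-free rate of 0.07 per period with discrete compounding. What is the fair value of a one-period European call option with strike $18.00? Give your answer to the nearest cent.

$4.19

Risk-neutral probability p = (1 + 0.07 − 0.75)/(1.25 − 0.75) = 0.3200/0.5000 = 0.6400
Terminal stock prices: S_u = 25, S_d = 15
Terminal payoffs (S − K): max(7, 0) = 7, max(-3, 0) = 0
Node 0 (S = 20): V_0 = 1/1.07·[0.6400·7.0000 + 0.3600·0.0000] = 4.1869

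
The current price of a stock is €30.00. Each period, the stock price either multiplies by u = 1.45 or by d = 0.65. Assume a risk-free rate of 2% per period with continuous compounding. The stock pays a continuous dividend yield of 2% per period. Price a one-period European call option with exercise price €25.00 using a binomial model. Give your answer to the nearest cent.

Per-period risk-free factor R = e^0.02 = 1.0202; dividend-adjusted growth = e^(0.02−0.02) = 1.0000.
Risk-neutral probability p = (1.0000 − 0.65)/(1.45 − 0.65) = 0.3500/0.8000 = 0.4375
Terminal stock prices: S_u = 43.5, S_d = 19.5
Terminal payoffs (S − K): max(18.5, 0) = 18.5, max(-5.5, 0) = 0
Node 0 (S = 30): V_0 = e^(−0.02)·[0.4375·18.5000 + 0.5625·0.0000] = 7.9335

€7.93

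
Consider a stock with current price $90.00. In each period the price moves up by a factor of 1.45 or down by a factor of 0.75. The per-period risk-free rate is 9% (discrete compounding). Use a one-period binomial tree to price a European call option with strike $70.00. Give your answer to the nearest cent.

$26.96

Risk-neutral probability p = (1 + 0.09 − 0.75)/(1.45 − 0.75) = 0.3400/0.7000 = 0.4857
Terminal stock prices: S_u = 130.5, S_d = 67.5
Terminal payoffs (S − K): max(60.5, 0) = 60.5, max(-2.5, 0) = 0
Node 0 (S = 90): V_0 = 1/1.09·[0.4857·60.5000 + 0.5143·0.0000] = 26.9594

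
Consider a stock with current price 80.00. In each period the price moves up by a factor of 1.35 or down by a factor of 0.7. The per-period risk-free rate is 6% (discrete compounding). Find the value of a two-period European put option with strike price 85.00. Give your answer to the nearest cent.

Risk-neutral probability p = (1 + 0.06 − 0.7)/(1.35 − 0.7) = 0.3600/0.6500 = 0.5538
Terminal stock prices: S_uu = 145.8, S_ud = 75.6, S_dd = 39.2
Terminal payoffs (K − S): max(-60.8, 0) = 0, max(9.4, 0) = 9.4, max(45.8, 0) = 45.8
Node u (S = 108): V_u = 1/1.06·[0.5538·0.0000 + 0.4462·9.4000] = 3.9565
Node d (S = 56): V_d = 1/1.06·[0.5538·9.4000 + 0.4462·45.8000] = 24.1887
Node 0 (S = 80): V_0 = 1/1.06·[0.5538·3.9565 + 0.4462·24.1887] = 12.2482

12.25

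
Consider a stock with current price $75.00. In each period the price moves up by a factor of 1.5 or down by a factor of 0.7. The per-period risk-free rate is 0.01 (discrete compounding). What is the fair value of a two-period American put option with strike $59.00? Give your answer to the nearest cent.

$8.18

Risk-neutral probability p = (1 + 0.01 − 0.7)/(1.5 − 0.7) = 0.3100/0.8000 = 0.3875
Terminal stock prices: S_uu = 168.8, S_ud = 78.75, S_dd = 36.75
Terminal payoffs (K − S): max(-109.8, 0) = 0, max(-19.75, 0) = 0, max(22.25, 0) = 22.25
Node u (S = 112.5): continuation = 1/1.01·[0.3875·0.0000 + 0.6125·0.0000] = 0.0000; exercise value = 0.0000 ≤ continuation, so V_u = 0.0000
Node d (S = 52.5): continuation = 1/1.01·[0.3875·0.0000 + 0.6125·22.2500] = 13.4932; exercise value = 6.5000 ≤ continuation, so V_d = 13.4932
Node 0 (S = 75): continuation = 1/1.01·[0.3875·0.0000 + 0.6125·13.4932] = 8.1828; exercise value = 0.0000 ≤ continuation, so V_0 = 8.1828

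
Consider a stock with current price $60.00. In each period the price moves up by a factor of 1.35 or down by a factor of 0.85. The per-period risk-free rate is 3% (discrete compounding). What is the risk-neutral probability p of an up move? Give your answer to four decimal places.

Risk-neutral probability p = (1 + 0.03 − 0.85)/(1.35 − 0.85) = 0.1800/0.5000 = 0.3600

p = 0.3600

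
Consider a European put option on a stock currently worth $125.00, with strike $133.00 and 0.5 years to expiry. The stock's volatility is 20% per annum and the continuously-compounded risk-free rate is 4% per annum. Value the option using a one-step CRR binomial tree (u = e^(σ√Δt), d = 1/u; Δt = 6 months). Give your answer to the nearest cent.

$11.14

CRR parameters: u = e^(σ√Δt) = e^(0.2·√0.5) = 1.1519, d = 1/u = 0.8681
Per-period rate: rΔt = 0.04·0.5 = 0.02, so R = e^0.02 = 1.0202
Risk-neutral probability p = (e^0.02 − 0.8681)/(1.1519 − 0.8681) = 0.1521/0.2838 = 0.5359
Terminal stock prices: S_u = 144, S_d = 108.5
Terminal payoffs (K − S): max(-10.99, 0) = 0, max(24.48, 0) = 24.48
Node 0 (S = 125): V_0 = e^(−0.02)·[0.5359·0.0000 + 0.4641·24.4846] = 11.1386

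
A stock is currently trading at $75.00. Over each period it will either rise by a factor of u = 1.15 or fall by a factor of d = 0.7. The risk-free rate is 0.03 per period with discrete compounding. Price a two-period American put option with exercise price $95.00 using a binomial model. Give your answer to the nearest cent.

Risk-neutral probability p = (1 + 0.03 − 0.7)/(1.15 − 0.7) = 0.3300/0.4500 = 0.7333
Terminal stock prices: S_uu = 99.19, S_ud = 60.37, S_dd = 36.75
Terminal payoffs (K − S): max(-4.187, 0) = 0, max(34.63, 0) = 34.63, max(58.25, 0) = 58.25
Node u (S = 86.25): continuation = 1/1.03·[0.7333·0.0000 + 0.2667·34.6250] = 8.9644; exercise value = 8.7500 ≤ continuation, so V_u = 8.9644
Node d (S = 52.5): continuation = 1/1.03·[0.7333·34.6250 + 0.2667·58.2500] = 39.7330; exercise value = 42.5000 > continuation, so V_d = 42.5000 (exercise)
Node 0 (S = 75): continuation = 1/1.03·[0.7333·8.9644 + 0.2667·42.5000] = 17.3857; exercise value = 20.0000 > continuation, so V_0 = 20.0000 (exercise)

$20.00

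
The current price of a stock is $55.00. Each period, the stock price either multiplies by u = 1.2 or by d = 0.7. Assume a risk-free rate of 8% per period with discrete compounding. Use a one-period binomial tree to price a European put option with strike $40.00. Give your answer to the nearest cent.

$0.33

Risk-neutral probability p = (1 + 0.08 − 0.7)/(1.2 − 0.7) = 0.3800/0.5000 = 0.7600
Terminal stock prices: S_u = 66, S_d = 38.5
Terminal payoffs (K − S): max(-26, 0) = 0, max(1.5, 0) = 1.5
Node 0 (S = 55): V_0 = 1/1.08·[0.7600·0.0000 + 0.2400·1.5000] = 0.3333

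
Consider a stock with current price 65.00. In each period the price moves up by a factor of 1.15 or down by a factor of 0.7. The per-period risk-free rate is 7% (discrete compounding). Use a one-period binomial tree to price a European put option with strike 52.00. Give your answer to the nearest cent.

1.08

Risk-neutral probability p = (1 + 0.07 − 0.7)/(1.15 − 0.7) = 0.3700/0.4500 = 0.8222
Terminal stock prices: S_u = 74.75, S_d = 45.5
Terminal payoffs (K − S): max(-22.75, 0) = 0, max(6.5, 0) = 6.5
Node 0 (S = 65): V_0 = 1/1.07·[0.8222·0.0000 + 0.1778·6.5000] = 1.0800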